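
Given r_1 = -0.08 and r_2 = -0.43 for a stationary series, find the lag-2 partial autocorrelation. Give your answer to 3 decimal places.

-0.439

φ_{22} = (r_2 − r_1²) / (1 − r_1²)
r_1² = (-0.08)² = 0.0064
Numerator = -0.43 − 0.0064 = -0.4364; denominator = 1 − 0.0064 = 0.9936
φ_{22} = -0.4364 / 0.9936 = -0.439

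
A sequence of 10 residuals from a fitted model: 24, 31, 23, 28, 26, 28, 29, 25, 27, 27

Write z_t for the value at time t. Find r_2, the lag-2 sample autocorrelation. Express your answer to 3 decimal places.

0.316

Mean z̄ = (24 + 31 + 23 + 28 + 26 + 28 + 29 + 25 + 27 + 27)/10 = 26.8000
Numerator Σ_{t=1}^{8}(z_t−z̄)(z_{t+2}−z̄) = 16.3200
Denominator Σ(z_t−z̄)² = 51.6000
r_2 = 16.3200 / 51.6000 = 0.316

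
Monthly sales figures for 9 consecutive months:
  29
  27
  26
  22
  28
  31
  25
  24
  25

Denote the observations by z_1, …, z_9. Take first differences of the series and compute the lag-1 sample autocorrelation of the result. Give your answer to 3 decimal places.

First differences Δz: -2, -1, -4, 6, 3, -6, -1, 1
Mean of differences = -0.5000
Numerator Σ(Δz_t−Δz̄)(Δz_{t+1}−Δz̄) = -14.7500
Denominator Σ(Δz_t−Δz̄)² = 102.0000
r_1(Δz) = -14.7500 / 102.0000 = -0.145

-0.145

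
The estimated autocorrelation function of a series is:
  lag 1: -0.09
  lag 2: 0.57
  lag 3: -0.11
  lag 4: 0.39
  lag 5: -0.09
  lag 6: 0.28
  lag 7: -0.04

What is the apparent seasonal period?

The largest autocorrelation is r_2 = 0.57, with weaker echoes at lags 4 (0.39) and 6 (0.28); the remaining lags stay at or below -0.04.
The dominant spike at lag 2 indicates a seasonal period of 2.

2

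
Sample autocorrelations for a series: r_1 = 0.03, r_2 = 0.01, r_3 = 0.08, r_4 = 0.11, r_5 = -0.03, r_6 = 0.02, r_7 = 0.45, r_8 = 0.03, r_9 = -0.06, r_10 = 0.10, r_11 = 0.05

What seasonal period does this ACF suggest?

7

The largest autocorrelation is r_7 = 0.45; the remaining lags stay at or below 0.11.
The dominant spike at lag 7 indicates a seasonal period of 7.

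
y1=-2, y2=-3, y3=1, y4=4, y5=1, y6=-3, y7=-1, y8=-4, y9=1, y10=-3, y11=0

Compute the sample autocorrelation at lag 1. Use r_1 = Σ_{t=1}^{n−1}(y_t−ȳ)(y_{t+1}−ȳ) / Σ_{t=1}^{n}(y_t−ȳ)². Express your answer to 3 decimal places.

Mean ȳ = (-2 − 3 + 1 + 4 + 1 − 3 − 1 − 4 + 1 − 3 + 0)/11 = -0.8182
Numerator Σ_{t=1}^{10}(y_t−ȳ)(y_{t+1}−ȳ) = 1.6033
Denominator Σ(y_t−ȳ)² = 59.6364
r_1 = 1.6033 / 59.6364 = 0.027

0.027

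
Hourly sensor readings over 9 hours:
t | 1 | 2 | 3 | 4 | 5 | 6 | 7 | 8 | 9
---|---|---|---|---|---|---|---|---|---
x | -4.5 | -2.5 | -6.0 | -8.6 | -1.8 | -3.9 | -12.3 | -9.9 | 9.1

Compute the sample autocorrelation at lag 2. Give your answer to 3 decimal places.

Mean x̄ = (-4.5 − 2.5 − 6.0 − 8.6 − 1.8 − 3.9 − 12.3 − 9.9 + 9.1)/9 = -4.4889
Numerator Σ_{t=1}^{7}(x_t−x̄)(x_{t+2}−x̄) = -144.9780
Denominator Σ(x_t−x̄)² = 305.6689
r_2 = -144.9780 / 305.6689 = -0.474

-0.474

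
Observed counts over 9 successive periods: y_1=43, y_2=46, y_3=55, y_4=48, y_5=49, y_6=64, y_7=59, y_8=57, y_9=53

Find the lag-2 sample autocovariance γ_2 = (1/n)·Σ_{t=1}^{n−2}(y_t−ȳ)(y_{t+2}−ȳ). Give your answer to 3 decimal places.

-2.765

Mean ȳ = (43 + 46 + 55 + 48 + 49 + 64 + 59 + 57 + 53)/9 = 52.6667
Σ_{t=1}^{7}(y_t−ȳ)(y_{t+2}−ȳ) = -24.8889
γ_2 = -24.8889 / 9 = -2.765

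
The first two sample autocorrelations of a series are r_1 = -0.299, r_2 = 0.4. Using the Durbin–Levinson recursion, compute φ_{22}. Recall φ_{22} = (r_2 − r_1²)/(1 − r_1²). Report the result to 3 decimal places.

φ_{22} = (r_2 − r_1²) / (1 − r_1²)
r_1² = (-0.299)² = 0.089401
Numerator = 0.4 − 0.0894 = 0.3106; denominator = 1 − 0.0894 = 0.9106
φ_{22} = 0.3106 / 0.9106 = 0.341

0.341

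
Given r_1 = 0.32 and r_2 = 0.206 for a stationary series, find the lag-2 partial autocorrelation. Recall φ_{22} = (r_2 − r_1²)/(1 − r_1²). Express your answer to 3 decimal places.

φ_{22} = (r_2 − r_1²) / (1 − r_1²)
r_1² = (0.32)² = 0.1024
Numerator = 0.206 − 0.1024 = 0.1036; denominator = 1 − 0.1024 = 0.8976
φ_{22} = 0.1036 / 0.8976 = 0.115

0.115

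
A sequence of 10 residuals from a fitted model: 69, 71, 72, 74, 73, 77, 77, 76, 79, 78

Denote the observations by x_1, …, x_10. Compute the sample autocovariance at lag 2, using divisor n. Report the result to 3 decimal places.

3.428

Mean x̄ = (69 + 71 + 72 + 74 + 73 + 77 + 77 + 76 + 79 + 78)/10 = 74.6000
Σ_{t=1}^{8}(x_t−x̄)(x_{t+2}−x̄) = 34.2800
γ_2 = 34.2800 / 10 = 3.428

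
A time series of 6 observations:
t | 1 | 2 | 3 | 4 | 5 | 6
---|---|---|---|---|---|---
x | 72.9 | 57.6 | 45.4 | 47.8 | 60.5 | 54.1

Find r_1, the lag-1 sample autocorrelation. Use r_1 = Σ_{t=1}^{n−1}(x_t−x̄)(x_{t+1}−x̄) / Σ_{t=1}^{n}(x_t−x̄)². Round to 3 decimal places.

Mean x̄ = (72.9 + 57.6 + 45.4 + 47.8 + 60.5 + 54.1)/6 = 56.3833
Deviations from mean: 16.5167, 1.2167, -10.9833, -8.5833, 4.1167, -2.2833
Σ(x_t−x̄)(x_{t+1}−x̄) = (20.0953) + (-13.3631) + (94.2736) + (-35.3347) + (-9.3997) = 56.2714
Denominator Σ(x_t−x̄)² = 490.7483
r_1 = 56.2714 / 490.7483 = 0.115

0.115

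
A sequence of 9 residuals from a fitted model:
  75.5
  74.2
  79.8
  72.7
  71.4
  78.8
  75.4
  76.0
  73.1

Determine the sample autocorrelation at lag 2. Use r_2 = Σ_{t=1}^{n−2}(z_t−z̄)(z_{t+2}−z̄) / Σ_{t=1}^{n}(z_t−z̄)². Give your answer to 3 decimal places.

-0.343

Mean z̄ = (75.5 + 74.2 + 79.8 + 72.7 + 71.4 + 78.8 + 75.4 + 76.0 + 73.1)/9 = 75.2111
Numerator Σ_{t=1}^{7}(z_t−z̄)(z_{t+2}−z̄) = -20.9236
Denominator Σ(z_t−z̄)² = 60.9889
r_2 = -20.9236 / 60.9889 = -0.343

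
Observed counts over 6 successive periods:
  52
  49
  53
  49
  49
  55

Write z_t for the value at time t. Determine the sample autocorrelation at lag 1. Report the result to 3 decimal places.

-0.407

Mean z̄ = (52 + 49 + 53 + 49 + 49 + 55)/6 = 51.1667
Deviations from mean: 0.8333, -2.1667, 1.8333, -2.1667, -2.1667, 3.8333
Σ(z_t−z̄)(z_{t+1}−z̄) = (-1.8056) + (-3.9722) + (-3.9722) + (4.6944) + (-8.3056) = -13.3611
Denominator Σ(z_t−z̄)² = 32.8333
r_1 = -13.3611 / 32.8333 = -0.407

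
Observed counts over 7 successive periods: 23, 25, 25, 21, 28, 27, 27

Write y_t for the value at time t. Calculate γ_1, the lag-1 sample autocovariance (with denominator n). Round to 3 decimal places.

-0.309

Mean ȳ = (23 + 25 + 25 + 21 + 28 + 27 + 27)/7 = 25.1429
Σ_{t=1}^{6}(y_t−ȳ)(y_{t+1}−ȳ) = -2.1633
γ_1 = -2.1633 / 7 = -0.309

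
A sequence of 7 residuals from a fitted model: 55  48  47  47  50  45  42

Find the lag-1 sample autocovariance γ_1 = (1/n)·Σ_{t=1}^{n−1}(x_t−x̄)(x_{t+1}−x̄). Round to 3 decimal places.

Mean x̄ = (55 + 48 + 47 + 47 + 50 + 45 + 42)/7 = 47.7143
Deviations: 7.2857, 0.2857, -0.7143, -0.7143, 2.2857, -2.7143, -5.7143
Σ_{t=1}^{6}(x_t−x̄)(x_{t+1}−x̄) = 10.0612
γ_1 = 10.0612 / 7 = 1.437

1.437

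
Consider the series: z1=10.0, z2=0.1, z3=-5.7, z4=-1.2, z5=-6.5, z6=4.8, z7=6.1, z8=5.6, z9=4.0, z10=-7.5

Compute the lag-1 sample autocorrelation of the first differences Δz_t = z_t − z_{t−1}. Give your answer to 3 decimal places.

First differences Δz: -9.9, -5.8, 4.5, -5.3, 11.3, 1.3, -0.5, -1.6, -11.5
Mean of differences = -1.9444
Numerator Σ(Δz_t−Δz̄)(Δz_{t+1}−Δz̄) = -15.3775
Denominator Σ(Δz_t−Δz̄)² = 410.4022
r_1(Δz) = -15.3775 / 410.4022 = -0.037

-0.037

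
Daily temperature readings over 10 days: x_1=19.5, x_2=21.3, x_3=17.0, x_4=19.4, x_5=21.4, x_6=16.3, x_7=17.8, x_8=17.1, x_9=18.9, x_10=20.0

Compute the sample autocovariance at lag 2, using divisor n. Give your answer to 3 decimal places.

Mean x̄ = (19.5 + 21.3 + 17.0 + 19.4 + 21.4 + 16.3 + 17.8 + 17.1 + 18.9 + 20.0)/10 = 18.8700
Σ_{t=1}^{8}(x_t−x̄)(x_{t+2}−x̄) = -6.1738
γ_2 = -6.1738 / 10 = -0.617

-0.617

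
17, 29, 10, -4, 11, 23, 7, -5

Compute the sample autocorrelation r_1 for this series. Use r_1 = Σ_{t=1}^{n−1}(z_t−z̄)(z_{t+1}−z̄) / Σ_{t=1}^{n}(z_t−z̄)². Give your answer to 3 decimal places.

0.121

Mean z̄ = (17 + 29 + 10 − 4 + 11 + 23 + 7 − 5)/8 = 11.0000
Σ(z_t−z̄)(z_{t+1}−z̄) = (108.0000) + (-18.0000) + (15.0000) + (0.0000) + (0.0000) + (-48.0000) + (64.0000) = 121.0000
Denominator Σ(z_t−z̄)² = 1002.0000
r_1 = 121.0000 / 1002.0000 = 0.121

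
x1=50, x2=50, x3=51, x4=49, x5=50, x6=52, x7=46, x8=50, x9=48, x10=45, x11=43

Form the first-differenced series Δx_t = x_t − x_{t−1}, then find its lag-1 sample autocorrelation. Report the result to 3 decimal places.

First differences Δx: 0, 1, -2, 1, 2, -6, 4, -2, -3, -2
Mean of differences = -0.7000
Numerator Σ(Δx_t−Δx̄)(Δx_{t+1}−Δx̄) = -37.9900
Denominator Σ(Δx_t−Δx̄)² = 74.1000
r_1(Δx) = -37.9900 / 74.1000 = -0.513

-0.513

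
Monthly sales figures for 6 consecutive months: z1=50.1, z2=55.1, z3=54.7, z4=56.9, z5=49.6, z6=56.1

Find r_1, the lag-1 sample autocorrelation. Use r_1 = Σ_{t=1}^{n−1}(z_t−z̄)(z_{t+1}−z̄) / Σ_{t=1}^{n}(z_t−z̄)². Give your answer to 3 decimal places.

Mean z̄ = (50.1 + 55.1 + 54.7 + 56.9 + 49.6 + 56.1)/6 = 53.7500
Σ(z_t−z̄)(z_{t+1}−z̄) = (-4.9275) + (1.2825) + (2.9925) + (-13.0725) + (-9.7525) = -23.4775
Denominator Σ(z_t−z̄)² = 48.7150
r_1 = -23.4775 / 48.7150 = -0.482

-0.482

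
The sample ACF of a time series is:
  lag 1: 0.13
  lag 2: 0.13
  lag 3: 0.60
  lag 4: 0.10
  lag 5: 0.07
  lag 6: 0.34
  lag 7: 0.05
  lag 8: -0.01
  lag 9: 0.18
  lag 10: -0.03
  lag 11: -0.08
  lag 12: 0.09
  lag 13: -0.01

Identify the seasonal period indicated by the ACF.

3

The largest autocorrelation is r_3 = 0.60, with weaker echoes at lags 6 (0.34) and 9 (0.18); the remaining lags stay at or below 0.13.
The dominant spike at lag 3 indicates a seasonal period of 3.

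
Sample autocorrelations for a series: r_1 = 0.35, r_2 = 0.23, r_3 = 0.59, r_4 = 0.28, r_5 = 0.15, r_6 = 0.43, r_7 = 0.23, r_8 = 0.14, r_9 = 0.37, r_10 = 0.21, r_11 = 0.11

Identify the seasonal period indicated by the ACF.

The largest autocorrelation is r_3 = 0.59, with weaker echoes at lags 6 (0.43) and 9 (0.37); the remaining lags stay at or below 0.35. The elevated value at lag 1 (0.35), dropping to 0.23 at lag 2, reflects decaying short-term dependence rather than seasonality.
The dominant spike at lag 3 indicates a seasonal period of 3.

3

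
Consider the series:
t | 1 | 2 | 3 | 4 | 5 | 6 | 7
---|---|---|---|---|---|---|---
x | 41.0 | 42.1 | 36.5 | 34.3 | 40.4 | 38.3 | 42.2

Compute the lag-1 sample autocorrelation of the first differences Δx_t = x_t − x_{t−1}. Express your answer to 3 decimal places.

First differences Δx: 1.1, -5.6, -2.2, 6.1, -2.1, 3.9
Mean of differences = 0.2000
Numerator Σ(Δx_t−Δx̄)(Δx_{t+1}−Δx̄) = -27.5400
Denominator Σ(Δx_t−Δx̄)² = 94.0000
r_1(Δx) = -27.5400 / 94.0000 = -0.293

-0.293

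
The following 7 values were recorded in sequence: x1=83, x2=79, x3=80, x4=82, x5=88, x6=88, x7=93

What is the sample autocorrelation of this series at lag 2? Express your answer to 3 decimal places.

0.170

Mean x̄ = (83 + 79 + 80 + 82 + 88 + 88 + 93)/7 = 84.7143
Σ(x_t−x̄)(x_{t+2}−x̄) = (8.0816) + (15.5102) + (-15.4898) + (-8.9184) + (27.2245) = 26.4082
Denominator Σ(x_t−x̄)² = 155.4286
r_2 = 26.4082 / 155.4286 = 0.170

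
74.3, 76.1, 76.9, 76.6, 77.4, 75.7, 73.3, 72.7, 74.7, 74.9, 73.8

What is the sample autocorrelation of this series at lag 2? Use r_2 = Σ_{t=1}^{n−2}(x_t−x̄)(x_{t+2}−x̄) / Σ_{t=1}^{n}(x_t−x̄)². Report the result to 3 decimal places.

0.050

Mean x̄ = (74.3 + 76.1 + 76.9 + 76.6 + 77.4 + 75.7 + 73.3 + 72.7 + 74.7 + 74.9 + 73.8)/11 = 75.1273
Numerator Σ_{t=1}^{9}(x_t−x̄)(x_{t+2}−x̄) = 1.1949
Denominator Σ(x_t−x̄)² = 23.6618
r_2 = 1.1949 / 23.6618 = 0.050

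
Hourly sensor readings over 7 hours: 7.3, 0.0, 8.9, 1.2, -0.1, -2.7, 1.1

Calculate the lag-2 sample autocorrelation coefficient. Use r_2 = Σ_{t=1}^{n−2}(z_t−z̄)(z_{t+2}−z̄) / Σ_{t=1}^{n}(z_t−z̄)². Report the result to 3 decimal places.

Mean z̄ = (7.3 + 0.0 + 8.9 + 1.2 − 0.1 − 2.7 + 1.1)/7 = 2.2429
Deviations from mean: 5.0571, -2.2429, 6.6571, -1.0429, -2.3429, -4.9429, -1.1429
Σ(z_t−z̄)(z_{t+2}−z̄) = (33.6661) + (2.3390) + (-15.5967) + (5.1547) + (2.6776) = 28.2406
Denominator Σ(z_t−z̄)² = 107.2371
r_2 = 28.2406 / 107.2371 = 0.263

0.263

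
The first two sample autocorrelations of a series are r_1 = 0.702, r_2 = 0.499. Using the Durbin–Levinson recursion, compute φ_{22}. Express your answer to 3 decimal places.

0.012

φ_{22} = (r_2 − r_1²) / (1 − r_1²)
r_1² = (0.702)² = 0.492804
Numerator = 0.499 − 0.4928 = 0.0062; denominator = 1 − 0.4928 = 0.5072
φ_{22} = 0.0062 / 0.5072 = 0.012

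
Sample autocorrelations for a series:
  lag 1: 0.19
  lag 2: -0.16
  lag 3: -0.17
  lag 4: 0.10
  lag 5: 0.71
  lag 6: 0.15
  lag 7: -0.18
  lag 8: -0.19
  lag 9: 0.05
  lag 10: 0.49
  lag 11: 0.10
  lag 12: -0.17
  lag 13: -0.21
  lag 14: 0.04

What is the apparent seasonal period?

5

The largest autocorrelation is r_5 = 0.71, with a weaker echo at lag 10 (0.49); the remaining lags stay at or below 0.19.
The dominant spike at lag 5 indicates a seasonal period of 5.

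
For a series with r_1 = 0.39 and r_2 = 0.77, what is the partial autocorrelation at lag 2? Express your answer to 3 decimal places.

φ_{22} = (r_2 − r_1²) / (1 − r_1²)
r_1² = (0.39)² = 0.1521
Numerator = 0.77 − 0.1521 = 0.6179; denominator = 1 − 0.1521 = 0.8479
φ_{22} = 0.6179 / 0.8479 = 0.729

0.729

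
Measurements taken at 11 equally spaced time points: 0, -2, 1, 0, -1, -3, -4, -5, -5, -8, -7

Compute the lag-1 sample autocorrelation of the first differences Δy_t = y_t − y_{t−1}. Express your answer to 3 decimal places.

-0.410

First differences Δy: -2, 3, -1, -1, -2, -1, -1, 0, -3, 1
Mean of differences = -0.7000
Numerator Σ(Δy_t−Δȳ)(Δy_{t+1}−Δȳ) = -10.6900
Denominator Σ(Δy_t−Δȳ)² = 26.1000
r_1(Δy) = -10.6900 / 26.1000 = -0.410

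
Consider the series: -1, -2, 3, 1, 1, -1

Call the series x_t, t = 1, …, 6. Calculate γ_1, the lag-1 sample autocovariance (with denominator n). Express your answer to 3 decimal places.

-0.255

Mean x̄ = (-1 − 2 + 3 + 1 + 1 − 1)/6 = 0.1667
Σ_{t=1}^{5}(x_t−x̄)(x_{t+1}−x̄) = -1.5278
γ_1 = -1.5278 / 6 = -0.255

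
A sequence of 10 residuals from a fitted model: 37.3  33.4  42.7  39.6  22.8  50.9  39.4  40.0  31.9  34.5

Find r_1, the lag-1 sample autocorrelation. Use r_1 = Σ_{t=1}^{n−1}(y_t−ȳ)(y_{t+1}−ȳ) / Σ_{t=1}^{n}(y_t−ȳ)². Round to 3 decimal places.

Mean ȳ = (37.3 + 33.4 + 42.7 + 39.6 + 22.8 + 50.9 + 39.4 + 40.0 + 31.9 + 34.5)/10 = 37.2500
Numerator Σ_{t=1}^{9}(y_t−ȳ)(y_{t+1}−ȳ) = -204.3075
Denominator Σ(y_t−ȳ)² = 493.5450
r_1 = -204.3075 / 493.5450 = -0.414

-0.414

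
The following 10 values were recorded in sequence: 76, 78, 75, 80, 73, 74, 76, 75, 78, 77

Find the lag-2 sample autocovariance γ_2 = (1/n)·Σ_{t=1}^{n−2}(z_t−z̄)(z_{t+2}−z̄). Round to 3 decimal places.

0.452

Mean z̄ = (76 + 78 + 75 + 80 + 73 + 74 + 76 + 75 + 78 + 77)/10 = 76.2000
Σ_{t=1}^{8}(z_t−z̄)(z_{t+2}−z̄) = 4.5200
γ_2 = 4.5200 / 10 = 0.452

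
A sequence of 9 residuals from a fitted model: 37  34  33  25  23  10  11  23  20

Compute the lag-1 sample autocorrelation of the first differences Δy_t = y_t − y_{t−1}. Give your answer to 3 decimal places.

First differences Δy: -3, -1, -8, -2, -13, 1, 12, -3
Mean of differences = -2.1250
Numerator Σ(Δy_t−Δȳ)(Δy_{t+1}−Δȳ) = -11.8906
Denominator Σ(Δy_t−Δȳ)² = 364.8750
r_1(Δy) = -11.8906 / 364.8750 = -0.033

-0.033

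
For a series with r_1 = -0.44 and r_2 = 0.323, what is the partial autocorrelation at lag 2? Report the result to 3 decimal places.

0.160

φ_{22} = (r_2 − r_1²) / (1 − r_1²)
r_1² = (-0.44)² = 0.1936
Numerator = 0.323 − 0.1936 = 0.1294; denominator = 1 − 0.1936 = 0.8064
φ_{22} = 0.1294 / 0.8064 = 0.160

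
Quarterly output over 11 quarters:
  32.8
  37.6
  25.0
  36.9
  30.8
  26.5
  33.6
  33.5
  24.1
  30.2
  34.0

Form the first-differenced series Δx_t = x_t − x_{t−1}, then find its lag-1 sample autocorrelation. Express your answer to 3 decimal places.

First differences Δx: 4.8, -12.6, 11.9, -6.1, -4.3, 7.1, -0.1, -9.4, 6.1, 3.8
Mean of differences = 0.1200
Numerator Σ(Δx_t−Δx̄)(Δx_{t+1}−Δx̄) = -320.3664
Denominator Σ(Δx_t−Δx̄)² = 569.3960
r_1(Δx) = -320.3664 / 569.3960 = -0.563

-0.563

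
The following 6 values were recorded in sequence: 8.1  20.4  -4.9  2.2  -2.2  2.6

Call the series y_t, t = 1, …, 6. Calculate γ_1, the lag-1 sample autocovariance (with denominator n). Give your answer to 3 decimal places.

-7.135

Mean ȳ = (8.1 + 20.4 − 4.9 + 2.2 − 2.2 + 2.6)/6 = 4.3667
Deviations: 3.7333, 16.0333, -9.2667, -2.1667, -6.5667, -1.7667
Σ_{t=1}^{5}(y_t−ȳ)(y_{t+1}−ȳ) = -42.8111
γ_1 = -42.8111 / 6 = -7.135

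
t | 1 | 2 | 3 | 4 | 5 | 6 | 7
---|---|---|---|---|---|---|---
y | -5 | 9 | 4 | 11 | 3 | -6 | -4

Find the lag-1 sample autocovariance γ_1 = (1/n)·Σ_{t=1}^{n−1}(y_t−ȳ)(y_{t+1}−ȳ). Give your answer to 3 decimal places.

Mean ȳ = (-5 + 9 + 4 + 11 + 3 − 6 − 4)/7 = 1.7143
Deviations: -6.7143, 7.2857, 2.2857, 9.2857, 1.2857, -7.7143, -5.7143
Σ_{t=1}^{6}(y_t−ȳ)(y_{t+1}−ȳ) = 35.0612
γ_1 = 35.0612 / 7 = 5.009

5.009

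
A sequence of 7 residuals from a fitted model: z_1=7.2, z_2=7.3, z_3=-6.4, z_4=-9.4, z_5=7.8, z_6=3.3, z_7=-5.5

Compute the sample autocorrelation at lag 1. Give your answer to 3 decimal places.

Mean z̄ = (7.2 + 7.3 − 6.4 − 9.4 + 7.8 + 3.3 − 5.5)/7 = 0.6143
Deviations from mean: 6.5857, 6.6857, -7.0143, -10.0143, 7.1857, 2.6857, -6.1143
Σ(z_t−z̄)(z_{t+1}−z̄) = (44.0302) + (-46.8955) + (70.2431) + (-71.9598) + (19.2988) + (-16.4212) = -1.7045
Denominator Σ(z_t−z̄)² = 333.7886
r_1 = -1.7045 / 333.7886 = -0.005

-0.005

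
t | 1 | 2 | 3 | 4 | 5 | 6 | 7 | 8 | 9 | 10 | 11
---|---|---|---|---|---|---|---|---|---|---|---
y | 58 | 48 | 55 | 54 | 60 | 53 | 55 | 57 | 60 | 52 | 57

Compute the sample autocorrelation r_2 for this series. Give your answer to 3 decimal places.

Mean ȳ = (58 + 48 + 55 + 54 + 60 + 53 + 55 + 57 + 60 + 52 + 57)/11 = 55.3636
Numerator Σ_{t=1}^{9}(y_t−ȳ)(y_{t+2}−ȳ) = 5.4628
Denominator Σ(y_t−ȳ)² = 128.5455
r_2 = 5.4628 / 128.5455 = 0.042

0.042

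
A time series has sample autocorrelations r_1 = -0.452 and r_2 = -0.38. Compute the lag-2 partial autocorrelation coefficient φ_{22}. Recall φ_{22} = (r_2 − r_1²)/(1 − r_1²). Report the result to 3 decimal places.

φ_{22} = (r_2 − r_1²) / (1 − r_1²)
r_1² = (-0.452)² = 0.204304
Numerator = -0.38 − 0.2043 = -0.5843; denominator = 1 − 0.2043 = 0.7957
φ_{22} = -0.5843 / 0.7957 = -0.734

-0.734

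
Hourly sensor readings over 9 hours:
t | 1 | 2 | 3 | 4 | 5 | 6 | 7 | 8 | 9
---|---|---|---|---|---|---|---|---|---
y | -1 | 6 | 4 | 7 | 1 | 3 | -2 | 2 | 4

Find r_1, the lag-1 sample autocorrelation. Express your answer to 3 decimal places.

-0.127

Mean ȳ = (-1 + 6 + 4 + 7 + 1 + 3 − 2 + 2 + 4)/9 = 2.6667
Numerator Σ_{t=1}^{8}(y_t−ȳ)(y_{t+1}−ȳ) = -9.1111
Denominator Σ(y_t−ȳ)² = 72.0000
r_1 = -9.1111 / 72.0000 = -0.127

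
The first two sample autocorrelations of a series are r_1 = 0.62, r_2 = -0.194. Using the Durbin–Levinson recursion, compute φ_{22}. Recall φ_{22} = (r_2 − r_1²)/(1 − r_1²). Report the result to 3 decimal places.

-0.940

φ_{22} = (r_2 − r_1²) / (1 − r_1²)
r_1² = (0.62)² = 0.3844
Numerator = -0.194 − 0.3844 = -0.5784; denominator = 1 − 0.3844 = 0.6156
φ_{22} = -0.5784 / 0.6156 = -0.940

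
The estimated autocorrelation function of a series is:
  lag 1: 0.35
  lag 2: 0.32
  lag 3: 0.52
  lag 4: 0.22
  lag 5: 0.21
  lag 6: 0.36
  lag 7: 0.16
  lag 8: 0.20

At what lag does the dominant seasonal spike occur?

3

The largest autocorrelation is r_3 = 0.52, with a weaker echo at lag 6 (0.36); the remaining lags stay at or below 0.35. The elevated value at lag 1 (0.35), dropping to 0.32 at lag 2, reflects decaying short-term dependence rather than seasonality.
The dominant spike at lag 3 indicates a seasonal period of 3.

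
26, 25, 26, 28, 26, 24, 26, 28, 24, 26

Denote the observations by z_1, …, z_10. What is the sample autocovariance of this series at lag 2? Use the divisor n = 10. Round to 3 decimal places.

-0.982

Mean z̄ = (26 + 25 + 26 + 28 + 26 + 24 + 26 + 28 + 24 + 26)/10 = 25.9000
Σ_{t=1}^{8}(z_t−z̄)(z_{t+2}−z̄) = -9.8200
γ_2 = -9.8200 / 10 = -0.982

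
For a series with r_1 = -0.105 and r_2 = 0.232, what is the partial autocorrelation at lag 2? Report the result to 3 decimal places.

φ_{22} = (r_2 − r_1²) / (1 − r_1²)
r_1² = (-0.105)² = 0.011025
Numerator = 0.232 − 0.0110 = 0.2210; denominator = 1 − 0.0110 = 0.9890
φ_{22} = 0.2210 / 0.9890 = 0.223

0.223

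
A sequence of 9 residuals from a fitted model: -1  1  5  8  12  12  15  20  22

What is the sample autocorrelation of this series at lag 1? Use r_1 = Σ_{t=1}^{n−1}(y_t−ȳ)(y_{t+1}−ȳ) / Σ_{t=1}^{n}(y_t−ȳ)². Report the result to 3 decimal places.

Mean ȳ = (-1 + 1 + 5 + 8 + 12 + 12 + 15 + 20 + 22)/9 = 10.4444
Numerator Σ_{t=1}^{8}(y_t−ȳ)(y_{t+1}−ȳ) = 332.4691
Denominator Σ(y_t−ȳ)² = 506.2222
r_1 = 332.4691 / 506.2222 = 0.657

0.657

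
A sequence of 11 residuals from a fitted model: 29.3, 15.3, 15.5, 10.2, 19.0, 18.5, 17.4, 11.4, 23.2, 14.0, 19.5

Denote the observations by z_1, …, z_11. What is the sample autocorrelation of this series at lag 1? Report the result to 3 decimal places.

Mean z̄ = (29.3 + 15.3 + 15.5 + 10.2 + 19.0 + 18.5 + 17.4 + 11.4 + 23.2 + 14.0 + 19.5)/11 = 17.5727
Numerator Σ_{t=1}^{10}(z_t−z̄)(z_{t+1}−z̄) = -76.6798
Denominator Σ(z_t−z̄)² = 290.5218
r_1 = -76.6798 / 290.5218 = -0.264

-0.264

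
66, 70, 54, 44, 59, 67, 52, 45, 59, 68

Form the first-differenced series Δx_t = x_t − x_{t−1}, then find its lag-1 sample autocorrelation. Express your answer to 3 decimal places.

0.067

First differences Δx: 4, -16, -10, 15, 8, -15, -7, 14, 9
Mean of differences = 0.2222
Numerator Σ(Δx_t−Δx̄)(Δx_{t+1}−Δx̄) = 81.3951
Denominator Σ(Δx_t−Δx̄)² = 1211.5556
r_1(Δx) = 81.3951 / 1211.5556 = 0.067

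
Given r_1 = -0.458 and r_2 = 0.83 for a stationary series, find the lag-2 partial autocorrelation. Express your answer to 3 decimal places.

φ_{22} = (r_2 − r_1²) / (1 − r_1²)
r_1² = (-0.458)² = 0.209764
Numerator = 0.83 − 0.2098 = 0.6202; denominator = 1 − 0.2098 = 0.7902
φ_{22} = 0.6202 / 0.7902 = 0.785

0.785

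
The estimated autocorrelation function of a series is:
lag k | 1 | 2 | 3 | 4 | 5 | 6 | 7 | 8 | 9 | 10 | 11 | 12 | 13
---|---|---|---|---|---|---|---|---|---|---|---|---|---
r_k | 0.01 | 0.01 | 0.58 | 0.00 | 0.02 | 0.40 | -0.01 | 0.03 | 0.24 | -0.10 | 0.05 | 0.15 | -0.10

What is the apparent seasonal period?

3

The largest autocorrelation is r_3 = 0.58, with weaker echoes at lags 6 (0.40), 9 (0.24) and 12 (0.15); the remaining lags stay at or below 0.05.
The dominant spike at lag 3 indicates a seasonal period of 3.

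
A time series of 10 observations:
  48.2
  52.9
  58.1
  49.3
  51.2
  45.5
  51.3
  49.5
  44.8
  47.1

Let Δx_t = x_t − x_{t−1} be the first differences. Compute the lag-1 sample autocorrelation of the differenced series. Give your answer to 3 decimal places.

-0.422

First differences Δx: 4.7, 5.2, -8.8, 1.9, -5.7, 5.8, -1.8, -4.7, 2.3
Mean of differences = -0.1222
Numerator Σ(Δx_t−Δx̄)(Δx_{t+1}−Δx̄) = -95.7249
Denominator Σ(Δx_t−Δx̄)² = 226.7956
r_1(Δx) = -95.7249 / 226.7956 = -0.422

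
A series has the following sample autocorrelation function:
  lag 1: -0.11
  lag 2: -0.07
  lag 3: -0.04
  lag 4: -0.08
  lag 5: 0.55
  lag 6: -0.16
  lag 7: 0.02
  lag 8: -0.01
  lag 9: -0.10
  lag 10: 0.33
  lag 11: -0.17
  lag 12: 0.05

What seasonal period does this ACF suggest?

5

The largest autocorrelation is r_5 = 0.55, with a weaker echo at lag 10 (0.33); the remaining lags stay at or below 0.05.
The dominant spike at lag 5 indicates a seasonal period of 5.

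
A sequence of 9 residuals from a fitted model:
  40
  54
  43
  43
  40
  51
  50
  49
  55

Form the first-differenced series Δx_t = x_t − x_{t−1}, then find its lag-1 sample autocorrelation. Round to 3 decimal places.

-0.431

First differences Δx: 14, -11, 0, -3, 11, -1, -1, 6
Mean of differences = 1.8750
Numerator Σ(Δx_t−Δx̄)(Δx_{t+1}−Δx̄) = -197.1406
Denominator Σ(Δx_t−Δx̄)² = 456.8750
r_1(Δx) = -197.1406 / 456.8750 = -0.431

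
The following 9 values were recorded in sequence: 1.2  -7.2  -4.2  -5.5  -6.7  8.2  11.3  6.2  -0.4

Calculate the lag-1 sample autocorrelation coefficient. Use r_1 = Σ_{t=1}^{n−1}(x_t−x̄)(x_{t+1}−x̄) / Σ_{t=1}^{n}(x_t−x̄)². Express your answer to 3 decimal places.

Mean x̄ = (1.2 − 7.2 − 4.2 − 5.5 − 6.7 + 8.2 + 11.3 + 6.2 − 0.4)/9 = 0.3222
Numerator Σ_{t=1}^{8}(x_t−x̄)(x_{t+1}−x̄) = 186.0695
Denominator Σ(x_t−x̄)² = 378.6556
r_1 = 186.0695 / 378.6556 = 0.491

0.491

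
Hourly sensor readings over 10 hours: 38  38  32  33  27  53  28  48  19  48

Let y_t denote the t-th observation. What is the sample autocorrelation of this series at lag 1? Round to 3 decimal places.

Mean ȳ = (38 + 38 + 32 + 33 + 27 + 53 + 28 + 48 + 19 + 48)/10 = 36.4000
Numerator Σ_{t=1}^{9}(y_t−ȳ)(y_{t+1}−ȳ) = -754.1600
Denominator Σ(y_t−ȳ)² = 1042.4000
r_1 = -754.1600 / 1042.4000 = -0.723

-0.723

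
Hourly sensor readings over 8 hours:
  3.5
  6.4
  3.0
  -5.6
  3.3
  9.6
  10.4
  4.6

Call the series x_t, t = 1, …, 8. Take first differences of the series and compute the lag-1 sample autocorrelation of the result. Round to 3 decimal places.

First differences Δx: 2.9, -3.4, -8.6, 8.9, 6.3, 0.8, -5.8
Mean of differences = 0.1571
Numerator Σ(Δx_t−Δx̄)(Δx_{t+1}−Δx̄) = -1.3433
Denominator Σ(Δx_t−Δx̄)² = 246.9371
r_1(Δx) = -1.3433 / 246.9371 = -0.005

-0.005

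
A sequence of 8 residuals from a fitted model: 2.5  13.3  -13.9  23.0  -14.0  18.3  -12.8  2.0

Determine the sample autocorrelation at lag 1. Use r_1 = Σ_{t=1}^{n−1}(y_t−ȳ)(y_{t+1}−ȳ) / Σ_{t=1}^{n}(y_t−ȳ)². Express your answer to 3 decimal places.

-0.862

Mean ȳ = (2.5 + 13.3 − 13.9 + 23.0 − 14.0 + 18.3 − 12.8 + 2.0)/8 = 2.3000
Σ(y_t−ȳ)(y_{t+1}−ȳ) = (2.2000) + (-178.2000) + (-335.3400) + (-337.4100) + (-260.8000) + (-241.6000) + (4.5300) = -1346.6200
Denominator Σ(y_t−ȳ)² = 1561.7600
r_1 = -1346.6200 / 1561.7600 = -0.862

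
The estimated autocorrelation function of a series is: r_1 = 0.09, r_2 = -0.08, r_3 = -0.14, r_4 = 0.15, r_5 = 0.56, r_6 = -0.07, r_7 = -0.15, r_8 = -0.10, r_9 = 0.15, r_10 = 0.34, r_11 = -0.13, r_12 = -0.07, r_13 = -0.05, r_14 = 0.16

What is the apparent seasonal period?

The largest autocorrelation is r_5 = 0.56, with a weaker echo at lag 10 (0.34); the remaining lags stay at or below 0.16.
The dominant spike at lag 5 indicates a seasonal period of 5.

5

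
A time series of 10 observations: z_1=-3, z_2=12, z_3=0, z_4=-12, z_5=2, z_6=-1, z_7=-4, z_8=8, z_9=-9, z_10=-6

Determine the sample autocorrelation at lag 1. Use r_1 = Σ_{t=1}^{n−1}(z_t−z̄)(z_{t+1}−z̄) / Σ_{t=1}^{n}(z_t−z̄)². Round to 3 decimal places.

Mean z̄ = (-3 + 12 + 0 − 12 + 2 − 1 − 4 + 8 − 9 − 6)/10 = -1.3000
Numerator Σ_{t=1}^{9}(z_t−z̄)(z_{t+1}−z̄) = -114.8900
Denominator Σ(z_t−z̄)² = 482.1000
r_1 = -114.8900 / 482.1000 = -0.238

-0.238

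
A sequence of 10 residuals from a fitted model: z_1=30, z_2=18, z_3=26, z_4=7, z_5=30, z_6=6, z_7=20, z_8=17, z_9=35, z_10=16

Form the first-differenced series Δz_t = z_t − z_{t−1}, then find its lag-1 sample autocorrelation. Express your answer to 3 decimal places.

First differences Δz: -12, 8, -19, 23, -24, 14, -3, 18, -19
Mean of differences = -1.5556
Numerator Σ(Δz_t−Δz̄)(Δz_{t+1}−Δz̄) = -1986.9753
Denominator Σ(Δz_t−Δz̄)² = 2542.2222
r_1(Δz) = -1986.9753 / 2542.2222 = -0.782

-0.782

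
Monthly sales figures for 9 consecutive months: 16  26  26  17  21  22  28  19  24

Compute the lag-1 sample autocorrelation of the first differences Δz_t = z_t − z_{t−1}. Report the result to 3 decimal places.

-0.358

First differences Δz: 10, 0, -9, 4, 1, 6, -9, 5
Mean of differences = 1.0000
Numerator Σ(Δz_t−Δz̄)(Δz_{t+1}−Δz̄) = -119.0000
Denominator Σ(Δz_t−Δz̄)² = 332.0000
r_1(Δz) = -119.0000 / 332.0000 = -0.358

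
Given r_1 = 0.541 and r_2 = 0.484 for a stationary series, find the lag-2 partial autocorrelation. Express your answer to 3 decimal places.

φ_{22} = (r_2 − r_1²) / (1 − r_1²)
r_1² = (0.541)² = 0.292681
Numerator = 0.484 − 0.2927 = 0.1913; denominator = 1 − 0.2927 = 0.7073
φ_{22} = 0.1913 / 0.7073 = 0.270

0.270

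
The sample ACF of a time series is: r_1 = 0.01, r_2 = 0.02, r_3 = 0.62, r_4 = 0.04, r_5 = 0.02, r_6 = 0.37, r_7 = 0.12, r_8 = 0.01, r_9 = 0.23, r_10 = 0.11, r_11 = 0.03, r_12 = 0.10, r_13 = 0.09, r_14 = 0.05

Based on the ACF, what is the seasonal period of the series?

3

The largest autocorrelation is r_3 = 0.62, with weaker echoes at lags 6 (0.37) and 9 (0.23); the remaining lags stay at or below 0.12.
The dominant spike at lag 3 indicates a seasonal period of 3.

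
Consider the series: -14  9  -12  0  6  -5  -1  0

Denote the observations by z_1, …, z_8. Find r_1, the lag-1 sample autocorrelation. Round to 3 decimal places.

-0.604

Mean z̄ = (-14 + 9 − 12 + 0 + 6 − 5 − 1 + 0)/8 = -2.1250
Deviations from mean: -11.8750, 11.1250, -9.8750, 2.1250, 8.1250, -2.8750, 1.1250, 2.1250
Σ(z_t−z̄)(z_{t+1}−z̄) = (-132.1094) + (-109.8594) + (-20.9844) + (17.2656) + (-23.3594) + (-3.2344) + (2.3906) = -269.8906
Denominator Σ(z_t−z̄)² = 446.8750
r_1 = -269.8906 / 446.8750 = -0.604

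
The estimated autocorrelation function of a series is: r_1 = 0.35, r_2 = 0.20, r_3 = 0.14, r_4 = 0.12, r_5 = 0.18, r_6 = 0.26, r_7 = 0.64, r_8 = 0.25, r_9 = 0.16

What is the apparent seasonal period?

7

The largest autocorrelation is r_7 = 0.64; the remaining lags stay at or below 0.35. The elevated value at lag 1 (0.35), dropping to 0.20 at lag 2, reflects decaying short-term dependence rather than seasonality.
The dominant spike at lag 7 indicates a seasonal period of 7.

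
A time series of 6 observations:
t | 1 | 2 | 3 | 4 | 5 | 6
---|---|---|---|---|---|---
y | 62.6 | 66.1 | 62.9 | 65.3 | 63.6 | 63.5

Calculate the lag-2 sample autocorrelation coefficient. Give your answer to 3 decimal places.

0.419

Mean ȳ = (62.6 + 66.1 + 62.9 + 65.3 + 63.6 + 63.5)/6 = 64.0000
Deviations from mean: -1.4000, 2.1000, -1.1000, 1.3000, -0.4000, -0.5000
Σ(y_t−ȳ)(y_{t+2}−ȳ) = (1.5400) + (2.7300) + (0.4400) + (-0.6500) = 4.0600
Denominator Σ(y_t−ȳ)² = 9.6800
r_2 = 4.0600 / 9.6800 = 0.419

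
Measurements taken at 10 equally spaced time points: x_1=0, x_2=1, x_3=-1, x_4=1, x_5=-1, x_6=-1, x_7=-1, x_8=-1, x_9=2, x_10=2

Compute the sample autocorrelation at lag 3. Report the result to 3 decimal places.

Mean x̄ = (0 + 1 − 1 + 1 − 1 − 1 − 1 − 1 + 2 + 2)/10 = 0.1000
Numerator Σ_{t=1}^{7}(x_t−x̄)(x_{t+3}−x̄) = -3.8300
Denominator Σ(x_t−x̄)² = 14.9000
r_3 = -3.8300 / 14.9000 = -0.257

-0.257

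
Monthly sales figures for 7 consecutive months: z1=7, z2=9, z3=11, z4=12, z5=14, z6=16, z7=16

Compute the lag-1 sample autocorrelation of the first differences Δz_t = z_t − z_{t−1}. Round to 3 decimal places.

First differences Δz: 2, 2, 1, 2, 2, 0
Mean of differences = 1.5000
Numerator Σ(Δz_t−Δz̄)(Δz_{t+1}−Δz̄) = -0.7500
Denominator Σ(Δz_t−Δz̄)² = 3.5000
r_1(Δz) = -0.7500 / 3.5000 = -0.214

-0.214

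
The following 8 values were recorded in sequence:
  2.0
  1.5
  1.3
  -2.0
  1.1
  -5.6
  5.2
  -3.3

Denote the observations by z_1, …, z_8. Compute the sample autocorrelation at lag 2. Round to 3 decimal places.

Mean z̄ = (2.0 + 1.5 + 1.3 − 2.0 + 1.1 − 5.6 + 5.2 − 3.3)/8 = 0.0250
Deviations from mean: 1.9750, 1.4750, 1.2750, -2.0250, 1.0750, -5.6250, 5.1750, -3.3250
Σ(z_t−z̄)(z_{t+2}−z̄) = (2.5181) + (-2.9869) + (1.3706) + (11.3906) + (5.5631) + (18.7031) = 36.5588
Denominator Σ(z_t−z̄)² = 82.4350
r_2 = 36.5588 / 82.4350 = 0.443

0.443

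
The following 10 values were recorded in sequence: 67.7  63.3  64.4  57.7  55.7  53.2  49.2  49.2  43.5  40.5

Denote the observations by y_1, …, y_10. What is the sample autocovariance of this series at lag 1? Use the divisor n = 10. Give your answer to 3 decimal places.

Mean ȳ = (67.7 + 63.3 + 64.4 + 57.7 + 55.7 + 53.2 + 49.2 + 49.2 + 43.5 + 40.5)/10 = 54.4400
Σ_{t=1}^{9}(y_t−ȳ)(y_{t+1}−ȳ) = 484.5284
γ_1 = 484.5284 / 10 = 48.453

48.453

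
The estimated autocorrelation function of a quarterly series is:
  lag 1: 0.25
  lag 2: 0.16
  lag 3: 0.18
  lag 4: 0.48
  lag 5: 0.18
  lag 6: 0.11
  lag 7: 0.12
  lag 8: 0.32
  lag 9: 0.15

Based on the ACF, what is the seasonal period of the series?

4

The largest autocorrelation is r_4 = 0.48, with a weaker echo at lag 8 (0.32); the remaining lags stay at or below 0.25. The elevated value at lag 1 (0.25), dropping to 0.16 at lag 2, reflects decaying short-term dependence rather than seasonality.
The dominant spike at lag 4 indicates a seasonal period of 4.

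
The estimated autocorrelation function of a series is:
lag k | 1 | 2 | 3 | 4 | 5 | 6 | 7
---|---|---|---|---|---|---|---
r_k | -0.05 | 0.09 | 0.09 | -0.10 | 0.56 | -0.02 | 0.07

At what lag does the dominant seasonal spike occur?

The largest autocorrelation is r_5 = 0.56; the remaining lags stay at or below 0.09.
The dominant spike at lag 5 indicates a seasonal period of 5.

5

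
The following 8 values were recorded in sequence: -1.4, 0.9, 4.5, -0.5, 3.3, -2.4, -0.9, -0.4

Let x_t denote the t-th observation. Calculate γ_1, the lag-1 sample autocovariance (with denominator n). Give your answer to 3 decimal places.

Mean x̄ = (-1.4 + 0.9 + 4.5 − 0.5 + 3.3 − 2.4 − 0.9 − 0.4)/8 = 0.3875
Σ_{t=1}^{7}(x_t−x̄)(x_{t+1}−x̄) = -8.5589
γ_1 = -8.5589 / 8 = -1.070

-1.070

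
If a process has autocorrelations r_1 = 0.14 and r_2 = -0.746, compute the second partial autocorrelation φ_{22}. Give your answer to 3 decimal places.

φ_{22} = (r_2 − r_1²) / (1 − r_1²)
r_1² = (0.14)² = 0.0196
Numerator = -0.746 − 0.0196 = -0.7656; denominator = 1 − 0.0196 = 0.9804
φ_{22} = -0.7656 / 0.9804 = -0.781

-0.781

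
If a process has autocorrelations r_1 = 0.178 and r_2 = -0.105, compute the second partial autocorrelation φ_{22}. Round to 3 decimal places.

-0.141

φ_{22} = (r_2 − r_1²) / (1 − r_1²)
r_1² = (0.178)² = 0.031684
Numerator = -0.105 − 0.0317 = -0.1367; denominator = 1 − 0.0317 = 0.9683
φ_{22} = -0.1367 / 0.9683 = -0.141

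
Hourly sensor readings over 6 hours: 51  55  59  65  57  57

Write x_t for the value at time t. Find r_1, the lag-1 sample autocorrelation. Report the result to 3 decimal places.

Mean x̄ = (51 + 55 + 59 + 65 + 57 + 57)/6 = 57.3333
Σ(x_t−x̄)(x_{t+1}−x̄) = (14.7778) + (-3.8889) + (12.7778) + (-2.5556) + (0.1111) = 21.2222
Denominator Σ(x_t−x̄)² = 107.3333
r_1 = 21.2222 / 107.3333 = 0.198

0.198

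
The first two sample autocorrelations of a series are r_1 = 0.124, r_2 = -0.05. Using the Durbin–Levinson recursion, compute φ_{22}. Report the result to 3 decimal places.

-0.066

φ_{22} = (r_2 − r_1²) / (1 − r_1²)
r_1² = (0.124)² = 0.015376
Numerator = -0.05 − 0.0154 = -0.0654; denominator = 1 − 0.0154 = 0.9846
φ_{22} = -0.0654 / 0.9846 = -0.066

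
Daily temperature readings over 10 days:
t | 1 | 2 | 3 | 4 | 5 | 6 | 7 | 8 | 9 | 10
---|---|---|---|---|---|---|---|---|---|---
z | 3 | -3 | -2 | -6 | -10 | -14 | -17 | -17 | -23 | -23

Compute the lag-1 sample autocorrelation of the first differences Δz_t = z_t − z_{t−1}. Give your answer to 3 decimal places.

First differences Δz: -6, 1, -4, -4, -4, -3, 0, -6, 0
Mean of differences = -2.8889
Numerator Σ(Δz_t−Δz̄)(Δz_{t+1}−Δz̄) = -32.1235
Denominator Σ(Δz_t−Δz̄)² = 54.8889
r_1(Δz) = -32.1235 / 54.8889 = -0.585

-0.585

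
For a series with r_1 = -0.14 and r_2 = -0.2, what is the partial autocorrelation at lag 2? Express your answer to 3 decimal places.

-0.224

φ_{22} = (r_2 − r_1²) / (1 − r_1²)
r_1² = (-0.14)² = 0.0196
Numerator = -0.2 − 0.0196 = -0.2196; denominator = 1 − 0.0196 = 0.9804
φ_{22} = -0.2196 / 0.9804 = -0.224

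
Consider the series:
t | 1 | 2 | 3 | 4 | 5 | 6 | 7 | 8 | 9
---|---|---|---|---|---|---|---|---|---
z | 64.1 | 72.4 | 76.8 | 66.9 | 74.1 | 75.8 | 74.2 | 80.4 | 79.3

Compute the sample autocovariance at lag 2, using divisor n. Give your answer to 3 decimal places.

-1.872

Mean z̄ = (64.1 + 72.4 + 76.8 + 66.9 + 74.1 + 75.8 + 74.2 + 80.4 + 79.3)/9 = 73.7778
Σ_{t=1}^{7}(z_t−z̄)(z_{t+2}−z̄) = -16.8477
γ_2 = -16.8477 / 9 = -1.872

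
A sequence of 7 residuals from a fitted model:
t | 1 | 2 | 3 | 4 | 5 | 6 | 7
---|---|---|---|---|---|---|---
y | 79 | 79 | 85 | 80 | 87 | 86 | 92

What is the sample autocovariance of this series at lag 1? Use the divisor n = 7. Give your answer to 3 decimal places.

3.714

Mean ȳ = (79 + 79 + 85 + 80 + 87 + 86 + 92)/7 = 84.0000
Deviations: -5.0000, -5.0000, 1.0000, -4.0000, 3.0000, 2.0000, 8.0000
Σ_{t=1}^{6}(y_t−ȳ)(y_{t+1}−ȳ) = 26.0000
γ_1 = 26.0000 / 7 = 3.714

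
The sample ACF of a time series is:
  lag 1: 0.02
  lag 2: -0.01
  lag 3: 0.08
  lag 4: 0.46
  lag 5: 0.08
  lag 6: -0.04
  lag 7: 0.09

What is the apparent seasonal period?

4

The largest autocorrelation is r_4 = 0.46; the remaining lags stay at or below 0.09.
The dominant spike at lag 4 indicates a seasonal period of 4.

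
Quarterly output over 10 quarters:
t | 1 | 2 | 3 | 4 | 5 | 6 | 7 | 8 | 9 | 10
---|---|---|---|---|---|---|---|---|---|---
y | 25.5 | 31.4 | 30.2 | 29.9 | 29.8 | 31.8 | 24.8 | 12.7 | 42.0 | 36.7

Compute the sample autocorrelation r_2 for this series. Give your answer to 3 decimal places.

Mean ȳ = (25.5 + 31.4 + 30.2 + 29.9 + 29.8 + 31.8 + 24.8 + 12.7 + 42.0 + 36.7)/10 = 29.4800
Numerator Σ_{t=1}^{8}(y_t−ȳ)(y_{t+2}−ȳ) = -221.0268
Denominator Σ(y_t−ȳ)² = 538.0560
r_2 = -221.0268 / 538.0560 = -0.411

-0.411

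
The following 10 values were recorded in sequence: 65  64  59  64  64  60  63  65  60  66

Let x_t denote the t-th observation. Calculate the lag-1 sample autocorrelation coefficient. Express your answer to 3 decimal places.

-0.426

Mean x̄ = (65 + 64 + 59 + 64 + 64 + 60 + 63 + 65 + 60 + 66)/10 = 63.0000
Numerator Σ_{t=1}^{9}(x_t−x̄)(x_{t+1}−x̄) = -23.0000
Denominator Σ(x_t−x̄)² = 54.0000
r_1 = -23.0000 / 54.0000 = -0.426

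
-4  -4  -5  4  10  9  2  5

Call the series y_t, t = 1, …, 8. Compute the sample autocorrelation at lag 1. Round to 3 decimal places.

0.549

Mean ȳ = (-4 − 4 − 5 + 4 + 10 + 9 + 2 + 5)/8 = 2.1250
Deviations from mean: -6.1250, -6.1250, -7.1250, 1.8750, 7.8750, 6.8750, -0.1250, 2.8750
Numerator Σ_{t=1}^{7}(y_t−ȳ)(y_{t+1}−ȳ) = 135.4844
Denominator Σ(y_t−ȳ)² = 246.8750
r_1 = 135.4844 / 246.8750 = 0.549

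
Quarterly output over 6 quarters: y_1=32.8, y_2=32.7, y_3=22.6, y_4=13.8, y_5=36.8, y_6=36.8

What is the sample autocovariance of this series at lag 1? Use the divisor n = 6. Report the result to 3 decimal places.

Mean ȳ = (32.8 + 32.7 + 22.6 + 13.8 + 36.8 + 36.8)/6 = 29.2500
Deviations: 3.5500, 3.4500, -6.6500, -15.4500, 7.5500, 7.5500
Σ_{t=1}^{5}(y_t−ȳ)(y_{t+1}−ȳ) = 32.4025
γ_1 = 32.4025 / 6 = 5.400

5.400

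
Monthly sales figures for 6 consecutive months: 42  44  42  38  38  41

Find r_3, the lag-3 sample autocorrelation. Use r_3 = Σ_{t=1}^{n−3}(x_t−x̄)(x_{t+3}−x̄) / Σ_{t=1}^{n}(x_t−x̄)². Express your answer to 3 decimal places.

Mean x̄ = (42 + 44 + 42 + 38 + 38 + 41)/6 = 40.8333
Deviations from mean: 1.1667, 3.1667, 1.1667, -2.8333, -2.8333, 0.1667
Σ(x_t−x̄)(x_{t+3}−x̄) = (-3.3056) + (-8.9722) + (0.1944) = -12.0833
Denominator Σ(x_t−x̄)² = 28.8333
r_3 = -12.0833 / 28.8333 = -0.419

-0.419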